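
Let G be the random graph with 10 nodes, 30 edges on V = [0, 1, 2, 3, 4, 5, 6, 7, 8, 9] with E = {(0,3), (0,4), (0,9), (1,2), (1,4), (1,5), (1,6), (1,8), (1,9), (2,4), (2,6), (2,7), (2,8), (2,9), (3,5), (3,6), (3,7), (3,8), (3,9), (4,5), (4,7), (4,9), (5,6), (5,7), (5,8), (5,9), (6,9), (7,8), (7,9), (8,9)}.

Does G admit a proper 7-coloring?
A valid 7-coloring: color 1: [9]; color 2: [0, 2, 5]; color 3: [4, 6, 8]; color 4: [1, 3]; color 5: [7].
(χ(G) = 5 ≤ 7.)

Yes, G is 7-colorable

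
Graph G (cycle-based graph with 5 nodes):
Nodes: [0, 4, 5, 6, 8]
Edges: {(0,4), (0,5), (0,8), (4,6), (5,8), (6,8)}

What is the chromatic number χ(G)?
Clique number ω(G) = 3 (lower bound: χ ≥ ω).
The clique on [0, 5, 8] has size 3, forcing χ ≥ 3, and the coloring below uses 3 colors, so χ(G) = 3.
A valid 3-coloring: color 1: [4, 8]; color 2: [0, 6]; color 3: [5].

χ(G) = 3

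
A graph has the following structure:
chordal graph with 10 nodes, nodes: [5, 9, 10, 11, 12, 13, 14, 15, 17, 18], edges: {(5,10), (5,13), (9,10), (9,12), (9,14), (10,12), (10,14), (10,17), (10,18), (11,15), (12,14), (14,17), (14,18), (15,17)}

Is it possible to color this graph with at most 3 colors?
The clique on vertices [9, 10, 12, 14] has size 4 > 3, so it alone needs 4 colors.

No, G is not 3-colorable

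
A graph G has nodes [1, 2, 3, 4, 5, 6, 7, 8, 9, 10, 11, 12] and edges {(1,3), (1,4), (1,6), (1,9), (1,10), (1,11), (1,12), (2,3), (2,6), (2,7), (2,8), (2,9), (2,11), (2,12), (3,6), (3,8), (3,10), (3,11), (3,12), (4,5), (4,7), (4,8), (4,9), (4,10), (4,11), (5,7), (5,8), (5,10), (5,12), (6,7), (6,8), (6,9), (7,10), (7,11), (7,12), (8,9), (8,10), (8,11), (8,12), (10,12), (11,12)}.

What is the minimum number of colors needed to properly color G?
χ(G) = 5

Clique number ω(G) = 5 (lower bound: χ ≥ ω).
The clique on [2, 3, 8, 11, 12] has size 5, forcing χ ≥ 5, and the coloring below uses 5 colors, so χ(G) = 5.
A valid 5-coloring: color 1: [1, 7, 8]; color 2: [4, 6, 12]; color 3: [2, 10]; color 4: [5, 9, 11]; color 5: [3].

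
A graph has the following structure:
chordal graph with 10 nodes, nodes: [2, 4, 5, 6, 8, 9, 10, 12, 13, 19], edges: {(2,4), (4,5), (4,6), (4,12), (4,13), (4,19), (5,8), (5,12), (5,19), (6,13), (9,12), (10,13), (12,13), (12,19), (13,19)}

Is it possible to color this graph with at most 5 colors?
Yes, G is 5-colorable

A valid 5-coloring: color 1: [4, 8, 9, 10]; color 2: [2, 5, 13]; color 3: [6, 12]; color 4: [19].
(χ(G) = 4 ≤ 5.)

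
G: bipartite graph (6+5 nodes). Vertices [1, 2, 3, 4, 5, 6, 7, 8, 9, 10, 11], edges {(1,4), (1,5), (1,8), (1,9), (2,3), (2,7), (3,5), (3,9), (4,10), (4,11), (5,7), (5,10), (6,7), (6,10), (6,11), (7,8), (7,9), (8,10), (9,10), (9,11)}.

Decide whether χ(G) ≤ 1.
No, G is not 1-colorable

Edge (1,8) forces its endpoints to differ, so 1 color is not enough.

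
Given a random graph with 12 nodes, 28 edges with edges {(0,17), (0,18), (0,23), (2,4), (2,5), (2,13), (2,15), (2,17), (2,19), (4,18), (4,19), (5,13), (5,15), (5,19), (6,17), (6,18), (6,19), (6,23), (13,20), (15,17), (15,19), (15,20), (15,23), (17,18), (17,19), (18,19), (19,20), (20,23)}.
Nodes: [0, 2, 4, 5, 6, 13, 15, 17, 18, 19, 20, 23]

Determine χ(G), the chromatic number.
Clique number ω(G) = 4 (lower bound: χ ≥ ω).
The clique on [2, 15, 17, 19] has size 4, forcing χ ≥ 4, and the coloring below uses 4 colors, so χ(G) = 4.
A valid 4-coloring: color 1: [0, 13, 19]; color 2: [2, 18, 20]; color 3: [4, 6, 15]; color 4: [5, 17, 23].

χ(G) = 4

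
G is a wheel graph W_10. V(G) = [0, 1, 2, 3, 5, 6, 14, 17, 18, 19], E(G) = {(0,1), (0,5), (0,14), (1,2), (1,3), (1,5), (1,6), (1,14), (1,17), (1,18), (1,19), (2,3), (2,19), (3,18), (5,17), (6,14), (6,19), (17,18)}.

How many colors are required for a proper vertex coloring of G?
χ(G) = 4

Clique number ω(G) = 3 (lower bound: χ ≥ ω).
Odd cycle [3, 18, 17, 5, 0, 14, 6, 19, 2] needs 3 colors (χ ≥ 3).
Vertex 1 is adjacent to every vertex of [0, 2, 3, 5, 6, 14, 17, 18, 19], which already need 3 colors among themselves, so 1 needs a new color (χ ≥ 4).
The coloring below uses 4 colors, so χ(G) = 4.
A valid 4-coloring: color 1: [1]; color 2: [0, 3, 17, 19]; color 3: [2, 5, 14, 18]; color 4: [6].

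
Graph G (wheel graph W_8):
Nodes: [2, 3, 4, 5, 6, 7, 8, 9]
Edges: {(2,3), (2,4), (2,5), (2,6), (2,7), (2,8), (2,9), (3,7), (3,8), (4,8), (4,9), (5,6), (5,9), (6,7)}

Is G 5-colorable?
Yes, G is 5-colorable

A valid 5-coloring: color 1: [2]; color 2: [3, 4, 6]; color 3: [5, 7, 8]; color 4: [9].
(χ(G) = 4 ≤ 5.)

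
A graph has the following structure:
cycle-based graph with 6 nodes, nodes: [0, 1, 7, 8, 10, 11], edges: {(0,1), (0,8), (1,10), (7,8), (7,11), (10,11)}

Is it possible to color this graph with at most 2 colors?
A valid 2-coloring: color 1: [0, 7, 10]; color 2: [1, 8, 11].
(χ(G) = 2 ≤ 2.)

Yes, G is 2-colorable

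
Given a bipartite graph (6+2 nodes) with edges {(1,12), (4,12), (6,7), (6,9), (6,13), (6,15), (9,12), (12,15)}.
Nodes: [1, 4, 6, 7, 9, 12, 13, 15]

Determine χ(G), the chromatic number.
χ(G) = 2

Clique number ω(G) = 2 (lower bound: χ ≥ ω).
The graph is bipartite (no odd cycle), so 2 colors suffice: χ(G) = 2.
A valid 2-coloring: color 1: [6, 12]; color 2: [1, 4, 7, 9, 13, 15].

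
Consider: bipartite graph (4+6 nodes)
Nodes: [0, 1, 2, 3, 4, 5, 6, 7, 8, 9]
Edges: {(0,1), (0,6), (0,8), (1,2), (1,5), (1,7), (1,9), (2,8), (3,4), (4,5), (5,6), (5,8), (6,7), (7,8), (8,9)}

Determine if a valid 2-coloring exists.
Yes, G is 2-colorable

A valid 2-coloring: color 1: [1, 4, 6, 8]; color 2: [0, 2, 3, 5, 7, 9].
(χ(G) = 2 ≤ 2.)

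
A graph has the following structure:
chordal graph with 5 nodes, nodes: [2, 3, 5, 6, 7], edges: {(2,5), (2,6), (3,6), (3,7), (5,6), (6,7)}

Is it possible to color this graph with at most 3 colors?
Yes, G is 3-colorable

A valid 3-coloring: color 1: [6]; color 2: [3, 5]; color 3: [2, 7].
(χ(G) = 3 ≤ 3.)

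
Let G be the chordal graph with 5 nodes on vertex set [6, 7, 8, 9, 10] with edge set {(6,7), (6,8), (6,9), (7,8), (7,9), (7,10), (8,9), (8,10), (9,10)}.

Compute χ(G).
χ(G) = 4

Clique number ω(G) = 4 (lower bound: χ ≥ ω).
The clique on [7, 8, 9, 10] has size 4, forcing χ ≥ 4, and the coloring below uses 4 colors, so χ(G) = 4.
A valid 4-coloring: color 1: [7]; color 2: [9]; color 3: [8]; color 4: [6, 10].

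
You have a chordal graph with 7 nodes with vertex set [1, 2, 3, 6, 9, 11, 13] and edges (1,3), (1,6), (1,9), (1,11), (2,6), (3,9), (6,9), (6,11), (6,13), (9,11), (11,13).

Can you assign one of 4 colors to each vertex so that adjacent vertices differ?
Yes, G is 4-colorable

A valid 4-coloring: color 1: [3, 6]; color 2: [1, 2, 13]; color 3: [11]; color 4: [9].
(χ(G) = 4 ≤ 4.)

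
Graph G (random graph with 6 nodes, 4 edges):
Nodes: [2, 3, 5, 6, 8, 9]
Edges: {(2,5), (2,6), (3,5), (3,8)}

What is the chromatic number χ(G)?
χ(G) = 2

Clique number ω(G) = 2 (lower bound: χ ≥ ω).
The graph is bipartite (no odd cycle), so 2 colors suffice: χ(G) = 2.
A valid 2-coloring: color 1: [2, 3, 9]; color 2: [5, 6, 8].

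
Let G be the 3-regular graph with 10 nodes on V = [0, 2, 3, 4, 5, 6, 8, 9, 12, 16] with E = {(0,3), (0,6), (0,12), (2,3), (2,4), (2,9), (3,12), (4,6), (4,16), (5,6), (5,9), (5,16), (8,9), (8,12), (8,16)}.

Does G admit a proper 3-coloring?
Yes, G is 3-colorable

A valid 3-coloring: color 1: [3, 4, 5, 8]; color 2: [6, 9, 12, 16]; color 3: [0, 2].
(χ(G) = 3 ≤ 3.)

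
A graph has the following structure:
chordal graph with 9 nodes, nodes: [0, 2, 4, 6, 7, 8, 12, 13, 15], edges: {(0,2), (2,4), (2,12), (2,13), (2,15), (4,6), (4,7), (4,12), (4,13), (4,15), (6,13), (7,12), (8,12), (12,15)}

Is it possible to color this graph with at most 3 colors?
The clique on vertices [2, 4, 12, 15] has size 4 > 3, so it alone needs 4 colors.

No, G is not 3-colorable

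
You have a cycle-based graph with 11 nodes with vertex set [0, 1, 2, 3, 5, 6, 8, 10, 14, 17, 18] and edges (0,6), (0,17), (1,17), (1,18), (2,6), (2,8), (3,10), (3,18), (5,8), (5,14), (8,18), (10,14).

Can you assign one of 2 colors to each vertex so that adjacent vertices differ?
Odd cycle [18, 8, 2, 6, 0, 17, 1] needs 3 colors (χ ≥ 3).
Hence χ(G) ≥ 3 > 2, so no proper 2-coloring exists.

No, G is not 2-colorable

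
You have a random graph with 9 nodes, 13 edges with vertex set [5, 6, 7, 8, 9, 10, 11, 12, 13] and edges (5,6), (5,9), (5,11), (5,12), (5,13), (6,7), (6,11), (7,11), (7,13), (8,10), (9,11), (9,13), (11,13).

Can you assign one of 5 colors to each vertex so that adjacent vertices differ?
Yes, G is 5-colorable

A valid 5-coloring: color 1: [8, 11, 12]; color 2: [5, 7, 10]; color 3: [6, 13]; color 4: [9].
(χ(G) = 4 ≤ 5.)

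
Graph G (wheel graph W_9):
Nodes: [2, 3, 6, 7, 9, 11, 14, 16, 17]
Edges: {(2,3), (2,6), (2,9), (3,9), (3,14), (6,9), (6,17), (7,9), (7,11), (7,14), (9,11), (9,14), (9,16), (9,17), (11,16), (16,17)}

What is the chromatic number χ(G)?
Clique number ω(G) = 3 (lower bound: χ ≥ ω).
The clique on [2, 3, 9] has size 3, forcing χ ≥ 3, and the coloring below uses 3 colors, so χ(G) = 3.
A valid 3-coloring: color 1: [9]; color 2: [3, 6, 7, 16]; color 3: [2, 11, 14, 17].

χ(G) = 3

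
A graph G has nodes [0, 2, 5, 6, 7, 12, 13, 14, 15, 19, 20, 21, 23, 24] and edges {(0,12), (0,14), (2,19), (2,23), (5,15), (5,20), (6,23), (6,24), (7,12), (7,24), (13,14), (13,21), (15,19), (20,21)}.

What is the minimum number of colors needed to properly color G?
χ(G) = 2

Clique number ω(G) = 2 (lower bound: χ ≥ ω).
The graph is bipartite (no odd cycle), so 2 colors suffice: χ(G) = 2.
A valid 2-coloring: color 1: [0, 2, 6, 7, 13, 15, 20]; color 2: [5, 12, 14, 19, 21, 23, 24].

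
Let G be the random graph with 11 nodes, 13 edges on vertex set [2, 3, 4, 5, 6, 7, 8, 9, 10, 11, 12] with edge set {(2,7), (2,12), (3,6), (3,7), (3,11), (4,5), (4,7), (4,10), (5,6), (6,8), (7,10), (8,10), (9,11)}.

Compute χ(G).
χ(G) = 3

Clique number ω(G) = 3 (lower bound: χ ≥ ω).
The clique on [4, 7, 10] has size 3, forcing χ ≥ 3, and the coloring below uses 3 colors, so χ(G) = 3.
A valid 3-coloring: color 1: [6, 7, 11, 12]; color 2: [2, 3, 5, 9, 10]; color 3: [4, 8].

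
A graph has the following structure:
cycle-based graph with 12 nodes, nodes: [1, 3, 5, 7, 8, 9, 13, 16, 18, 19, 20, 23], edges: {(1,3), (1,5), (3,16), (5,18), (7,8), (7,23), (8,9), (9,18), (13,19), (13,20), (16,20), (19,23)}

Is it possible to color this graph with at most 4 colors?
A valid 4-coloring: color 1: [1, 8, 13, 16, 18, 23]; color 2: [3, 5, 7, 9, 19, 20].
(χ(G) = 2 ≤ 4.)

Yes, G is 4-colorable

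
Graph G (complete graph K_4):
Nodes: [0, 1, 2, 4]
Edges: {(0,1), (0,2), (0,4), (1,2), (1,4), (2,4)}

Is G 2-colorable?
The clique on vertices [0, 1, 2, 4] has size 4 > 2, so it alone needs 4 colors.

No, G is not 2-colorable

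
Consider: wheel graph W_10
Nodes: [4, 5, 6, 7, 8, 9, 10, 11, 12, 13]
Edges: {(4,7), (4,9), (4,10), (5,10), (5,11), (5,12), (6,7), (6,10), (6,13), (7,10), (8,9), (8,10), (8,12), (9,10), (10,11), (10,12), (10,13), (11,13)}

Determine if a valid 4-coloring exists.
A valid 4-coloring: color 1: [10]; color 2: [4, 6, 11, 12]; color 3: [5, 7, 8, 13]; color 4: [9].
(χ(G) = 4 ≤ 4.)

Yes, G is 4-colorable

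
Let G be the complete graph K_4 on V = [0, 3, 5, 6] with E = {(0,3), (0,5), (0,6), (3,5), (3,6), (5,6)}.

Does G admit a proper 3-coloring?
The clique on vertices [0, 3, 5, 6] has size 4 > 3, so it alone needs 4 colors.

No, G is not 3-colorable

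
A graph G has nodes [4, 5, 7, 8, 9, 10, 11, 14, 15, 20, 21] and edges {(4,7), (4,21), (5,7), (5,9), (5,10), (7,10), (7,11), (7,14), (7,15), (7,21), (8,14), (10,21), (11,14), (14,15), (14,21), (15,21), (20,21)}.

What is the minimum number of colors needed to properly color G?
χ(G) = 4

Clique number ω(G) = 4 (lower bound: χ ≥ ω).
The clique on [7, 14, 15, 21] has size 4, forcing χ ≥ 4, and the coloring below uses 4 colors, so χ(G) = 4.
A valid 4-coloring: color 1: [7, 8, 9, 20]; color 2: [5, 11, 21]; color 3: [4, 10, 14]; color 4: [15].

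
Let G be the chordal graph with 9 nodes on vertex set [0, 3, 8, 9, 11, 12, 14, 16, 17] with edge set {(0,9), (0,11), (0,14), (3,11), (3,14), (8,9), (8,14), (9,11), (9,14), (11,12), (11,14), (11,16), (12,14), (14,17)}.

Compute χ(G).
χ(G) = 4

Clique number ω(G) = 4 (lower bound: χ ≥ ω).
The clique on [0, 9, 11, 14] has size 4, forcing χ ≥ 4, and the coloring below uses 4 colors, so χ(G) = 4.
A valid 4-coloring: color 1: [14, 16]; color 2: [8, 11, 17]; color 3: [3, 9, 12]; color 4: [0].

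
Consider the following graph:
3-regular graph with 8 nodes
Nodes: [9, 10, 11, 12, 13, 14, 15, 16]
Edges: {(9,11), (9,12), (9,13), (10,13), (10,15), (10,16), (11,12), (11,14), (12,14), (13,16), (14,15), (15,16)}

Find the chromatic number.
Clique number ω(G) = 3 (lower bound: χ ≥ ω).
The clique on [9, 11, 12] has size 3, forcing χ ≥ 3, and the coloring below uses 3 colors, so χ(G) = 3.
A valid 3-coloring: color 1: [9, 10, 14]; color 2: [11, 16]; color 3: [12, 13, 15].

χ(G) = 3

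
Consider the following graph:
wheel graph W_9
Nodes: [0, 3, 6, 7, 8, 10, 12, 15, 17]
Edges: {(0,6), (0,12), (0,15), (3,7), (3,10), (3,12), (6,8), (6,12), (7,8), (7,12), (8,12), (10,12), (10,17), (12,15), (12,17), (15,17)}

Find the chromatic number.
χ(G) = 3

Clique number ω(G) = 3 (lower bound: χ ≥ ω).
The clique on [0, 6, 12] has size 3, forcing χ ≥ 3, and the coloring below uses 3 colors, so χ(G) = 3.
A valid 3-coloring: color 1: [12]; color 2: [0, 3, 8, 17]; color 3: [6, 7, 10, 15].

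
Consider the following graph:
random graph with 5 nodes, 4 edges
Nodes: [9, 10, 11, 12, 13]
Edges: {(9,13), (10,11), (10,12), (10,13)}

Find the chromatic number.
χ(G) = 2

Clique number ω(G) = 2 (lower bound: χ ≥ ω).
The graph is bipartite (no odd cycle), so 2 colors suffice: χ(G) = 2.
A valid 2-coloring: color 1: [9, 10]; color 2: [11, 12, 13].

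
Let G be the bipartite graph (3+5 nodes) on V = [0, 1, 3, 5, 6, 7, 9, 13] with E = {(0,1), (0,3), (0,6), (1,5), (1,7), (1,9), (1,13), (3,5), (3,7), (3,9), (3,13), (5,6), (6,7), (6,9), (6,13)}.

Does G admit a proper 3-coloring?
A valid 3-coloring: color 1: [1, 3, 6]; color 2: [0, 5, 7, 9, 13].
(χ(G) = 2 ≤ 3.)

Yes, G is 3-colorable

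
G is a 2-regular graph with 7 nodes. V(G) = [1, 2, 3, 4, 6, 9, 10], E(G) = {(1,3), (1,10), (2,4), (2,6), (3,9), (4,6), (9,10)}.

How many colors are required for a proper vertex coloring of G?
χ(G) = 3

Clique number ω(G) = 3 (lower bound: χ ≥ ω).
The clique on [2, 4, 6] has size 3, forcing χ ≥ 3, and the coloring below uses 3 colors, so χ(G) = 3.
A valid 3-coloring: color 1: [1, 2, 9]; color 2: [3, 4, 10]; color 3: [6].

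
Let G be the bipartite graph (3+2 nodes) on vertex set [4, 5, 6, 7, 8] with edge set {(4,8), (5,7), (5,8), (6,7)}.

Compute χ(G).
Clique number ω(G) = 2 (lower bound: χ ≥ ω).
The graph is bipartite (no odd cycle), so 2 colors suffice: χ(G) = 2.
A valid 2-coloring: color 1: [4, 5, 6]; color 2: [7, 8].

χ(G) = 2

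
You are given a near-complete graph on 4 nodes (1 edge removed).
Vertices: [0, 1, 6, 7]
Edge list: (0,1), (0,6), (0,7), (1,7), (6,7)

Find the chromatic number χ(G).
χ(G) = 3

Clique number ω(G) = 3 (lower bound: χ ≥ ω).
The clique on [0, 1, 7] has size 3, forcing χ ≥ 3, and the coloring below uses 3 colors, so χ(G) = 3.
A valid 3-coloring: color 1: [0]; color 2: [7]; color 3: [1, 6].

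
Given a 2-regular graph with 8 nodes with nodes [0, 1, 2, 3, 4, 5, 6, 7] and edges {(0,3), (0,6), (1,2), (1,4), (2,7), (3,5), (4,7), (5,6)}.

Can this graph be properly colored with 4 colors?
A valid 4-coloring: color 1: [2, 3, 4, 6]; color 2: [0, 1, 5, 7].
(χ(G) = 2 ≤ 4.)

Yes, G is 4-colorable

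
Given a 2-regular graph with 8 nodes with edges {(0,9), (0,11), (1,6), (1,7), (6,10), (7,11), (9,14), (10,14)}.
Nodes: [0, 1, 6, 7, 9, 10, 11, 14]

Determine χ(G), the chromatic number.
Clique number ω(G) = 2 (lower bound: χ ≥ ω).
The graph is bipartite (no odd cycle), so 2 colors suffice: χ(G) = 2.
A valid 2-coloring: color 1: [0, 6, 7, 14]; color 2: [1, 9, 10, 11].

χ(G) = 2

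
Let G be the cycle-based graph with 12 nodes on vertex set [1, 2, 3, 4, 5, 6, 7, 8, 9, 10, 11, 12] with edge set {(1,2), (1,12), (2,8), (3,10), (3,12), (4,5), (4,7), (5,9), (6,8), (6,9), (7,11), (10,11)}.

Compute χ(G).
Clique number ω(G) = 2 (lower bound: χ ≥ ω).
The graph is bipartite (no odd cycle), so 2 colors suffice: χ(G) = 2.
A valid 2-coloring: color 1: [1, 3, 4, 8, 9, 11]; color 2: [2, 5, 6, 7, 10, 12].

χ(G) = 2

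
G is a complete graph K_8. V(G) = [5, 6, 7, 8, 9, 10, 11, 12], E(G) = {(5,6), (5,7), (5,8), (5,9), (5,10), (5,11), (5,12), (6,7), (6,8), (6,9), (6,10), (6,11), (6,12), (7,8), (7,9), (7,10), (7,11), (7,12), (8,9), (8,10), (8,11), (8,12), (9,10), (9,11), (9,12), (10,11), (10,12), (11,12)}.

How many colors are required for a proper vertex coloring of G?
Clique number ω(G) = 8 (lower bound: χ ≥ ω).
The clique on [5, 6, 7, 8, 9, 10, 11, 12] has size 8, forcing χ ≥ 8, and the coloring below uses 8 colors, so χ(G) = 8.
A valid 8-coloring: color 1: [10]; color 2: [12]; color 3: [6]; color 4: [5]; color 5: [8]; color 6: [11]; color 7: [7]; color 8: [9].

χ(G) = 8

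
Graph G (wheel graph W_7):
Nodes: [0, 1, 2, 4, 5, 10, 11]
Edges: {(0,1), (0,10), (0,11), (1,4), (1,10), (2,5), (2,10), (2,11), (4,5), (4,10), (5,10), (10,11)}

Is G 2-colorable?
The clique on vertices [0, 1, 10] has size 3 > 2, so it alone needs 3 colors.

No, G is not 2-colorable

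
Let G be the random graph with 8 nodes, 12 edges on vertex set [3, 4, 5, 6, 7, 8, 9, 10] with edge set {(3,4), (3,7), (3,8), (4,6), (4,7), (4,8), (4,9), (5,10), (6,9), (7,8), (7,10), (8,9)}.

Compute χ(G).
Clique number ω(G) = 4 (lower bound: χ ≥ ω).
The clique on [3, 4, 7, 8] has size 4, forcing χ ≥ 4, and the coloring below uses 4 colors, so χ(G) = 4.
A valid 4-coloring: color 1: [4, 10]; color 2: [5, 6, 8]; color 3: [7, 9]; color 4: [3].

χ(G) = 4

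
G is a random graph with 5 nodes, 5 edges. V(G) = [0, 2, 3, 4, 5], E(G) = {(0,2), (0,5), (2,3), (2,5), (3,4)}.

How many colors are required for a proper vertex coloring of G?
Clique number ω(G) = 3 (lower bound: χ ≥ ω).
The clique on [0, 2, 5] has size 3, forcing χ ≥ 3, and the coloring below uses 3 colors, so χ(G) = 3.
A valid 3-coloring: color 1: [2, 4]; color 2: [3, 5]; color 3: [0].

χ(G) = 3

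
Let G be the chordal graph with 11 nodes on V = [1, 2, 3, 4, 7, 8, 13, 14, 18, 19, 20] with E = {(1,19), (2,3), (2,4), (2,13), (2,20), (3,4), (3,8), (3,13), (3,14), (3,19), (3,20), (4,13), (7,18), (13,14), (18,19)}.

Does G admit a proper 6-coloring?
A valid 6-coloring: color 1: [1, 3, 18]; color 2: [7, 8, 13, 19, 20]; color 3: [2, 14]; color 4: [4].
(χ(G) = 4 ≤ 6.)

Yes, G is 6-colorable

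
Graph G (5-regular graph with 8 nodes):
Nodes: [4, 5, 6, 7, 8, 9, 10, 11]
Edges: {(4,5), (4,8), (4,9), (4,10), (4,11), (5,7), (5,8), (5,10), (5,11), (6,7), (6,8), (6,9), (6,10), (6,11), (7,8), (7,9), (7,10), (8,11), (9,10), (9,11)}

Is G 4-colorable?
Yes, G is 4-colorable

A valid 4-coloring: color 1: [10, 11]; color 2: [4, 7]; color 3: [5, 6]; color 4: [8, 9].
(χ(G) = 4 ≤ 4.)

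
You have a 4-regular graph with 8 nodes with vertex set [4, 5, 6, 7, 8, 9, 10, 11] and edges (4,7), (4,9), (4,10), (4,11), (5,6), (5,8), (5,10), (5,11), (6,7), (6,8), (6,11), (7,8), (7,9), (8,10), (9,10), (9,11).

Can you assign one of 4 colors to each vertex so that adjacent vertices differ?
Yes, G is 4-colorable

A valid 4-coloring: color 1: [4, 8]; color 2: [7, 10, 11]; color 3: [5, 9]; color 4: [6].
(χ(G) = 4 ≤ 4.)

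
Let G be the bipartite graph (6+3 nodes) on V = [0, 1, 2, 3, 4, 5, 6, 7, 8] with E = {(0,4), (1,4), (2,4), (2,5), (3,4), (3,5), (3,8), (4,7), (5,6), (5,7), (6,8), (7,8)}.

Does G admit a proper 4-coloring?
A valid 4-coloring: color 1: [4, 5, 8]; color 2: [0, 1, 2, 3, 6, 7].
(χ(G) = 2 ≤ 4.)

Yes, G is 4-colorable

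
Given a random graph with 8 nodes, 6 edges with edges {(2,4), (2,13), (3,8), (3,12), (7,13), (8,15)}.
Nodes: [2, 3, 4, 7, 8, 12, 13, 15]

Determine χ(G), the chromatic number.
χ(G) = 2

Clique number ω(G) = 2 (lower bound: χ ≥ ω).
The graph is bipartite (no odd cycle), so 2 colors suffice: χ(G) = 2.
A valid 2-coloring: color 1: [4, 8, 12, 13]; color 2: [2, 3, 7, 15].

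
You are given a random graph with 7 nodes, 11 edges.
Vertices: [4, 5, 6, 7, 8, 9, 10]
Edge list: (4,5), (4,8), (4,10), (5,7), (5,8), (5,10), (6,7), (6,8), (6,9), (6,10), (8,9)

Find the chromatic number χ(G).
χ(G) = 3

Clique number ω(G) = 3 (lower bound: χ ≥ ω).
The clique on [6, 8, 9] has size 3, forcing χ ≥ 3, and the coloring below uses 3 colors, so χ(G) = 3.
A valid 3-coloring: color 1: [5, 6]; color 2: [7, 8, 10]; color 3: [4, 9].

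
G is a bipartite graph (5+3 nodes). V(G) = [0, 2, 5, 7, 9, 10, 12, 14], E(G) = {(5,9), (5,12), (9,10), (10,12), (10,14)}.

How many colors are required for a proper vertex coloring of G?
Clique number ω(G) = 2 (lower bound: χ ≥ ω).
The graph is bipartite (no odd cycle), so 2 colors suffice: χ(G) = 2.
A valid 2-coloring: color 1: [0, 2, 5, 7, 10]; color 2: [9, 12, 14].

χ(G) = 2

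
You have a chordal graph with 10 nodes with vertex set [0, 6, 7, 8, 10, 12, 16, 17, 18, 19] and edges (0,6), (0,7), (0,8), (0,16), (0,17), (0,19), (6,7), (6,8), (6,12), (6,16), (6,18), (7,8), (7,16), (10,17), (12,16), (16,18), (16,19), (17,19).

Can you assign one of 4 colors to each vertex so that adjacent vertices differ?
A valid 4-coloring: color 1: [0, 10, 12, 18]; color 2: [8, 16, 17]; color 3: [6, 19]; color 4: [7].
(χ(G) = 4 ≤ 4.)

Yes, G is 4-colorable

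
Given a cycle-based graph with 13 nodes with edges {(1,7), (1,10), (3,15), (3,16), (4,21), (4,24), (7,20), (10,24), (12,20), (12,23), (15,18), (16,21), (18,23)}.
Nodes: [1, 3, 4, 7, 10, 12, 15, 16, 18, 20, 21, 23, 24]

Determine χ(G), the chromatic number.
χ(G) = 3

Clique number ω(G) = 2 (lower bound: χ ≥ ω).
Odd cycle [4, 21, 16, 3, 15, 18, 23, 12, 20, 7, 1, 10, 24] needs 3 colors (χ ≥ 3).
The coloring below uses 3 colors, so χ(G) = 3.
A valid 3-coloring: color 1: [4, 10, 15, 16, 20, 23]; color 2: [3, 7, 12, 18, 21, 24]; color 3: [1].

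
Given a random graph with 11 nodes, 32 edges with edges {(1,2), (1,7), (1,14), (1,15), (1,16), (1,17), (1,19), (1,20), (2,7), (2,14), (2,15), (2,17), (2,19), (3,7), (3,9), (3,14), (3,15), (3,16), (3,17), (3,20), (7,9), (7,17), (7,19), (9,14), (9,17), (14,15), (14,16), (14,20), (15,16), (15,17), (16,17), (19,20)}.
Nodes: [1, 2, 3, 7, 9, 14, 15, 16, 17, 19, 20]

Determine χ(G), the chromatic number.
χ(G) = 4

Clique number ω(G) = 4 (lower bound: χ ≥ ω).
The clique on [1, 15, 16, 17] has size 4, forcing χ ≥ 4, and the coloring below uses 4 colors, so χ(G) = 4.
A valid 4-coloring: color 1: [1, 3]; color 2: [14, 17, 19]; color 3: [2, 9, 16, 20]; color 4: [7, 15].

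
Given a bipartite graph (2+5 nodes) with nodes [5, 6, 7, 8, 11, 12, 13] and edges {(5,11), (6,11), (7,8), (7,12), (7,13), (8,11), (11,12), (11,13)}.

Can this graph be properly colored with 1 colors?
Edge (5,11) forces its endpoints to differ, so 1 color is not enough.

No, G is not 1-colorable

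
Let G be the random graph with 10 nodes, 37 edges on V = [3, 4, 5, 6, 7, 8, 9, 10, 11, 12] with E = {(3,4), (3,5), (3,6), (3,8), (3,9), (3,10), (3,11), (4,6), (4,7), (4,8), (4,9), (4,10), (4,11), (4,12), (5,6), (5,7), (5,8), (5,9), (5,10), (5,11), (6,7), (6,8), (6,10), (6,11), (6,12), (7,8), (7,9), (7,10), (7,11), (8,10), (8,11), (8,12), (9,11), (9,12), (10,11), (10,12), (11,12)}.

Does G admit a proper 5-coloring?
The clique on vertices [3, 4, 6, 8, 10, 11] has size 6 > 5, so it alone needs 6 colors.

No, G is not 5-colorable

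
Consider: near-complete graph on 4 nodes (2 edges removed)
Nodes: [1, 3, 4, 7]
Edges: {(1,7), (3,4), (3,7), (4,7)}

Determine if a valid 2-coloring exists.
No, G is not 2-colorable

The clique on vertices [3, 4, 7] has size 3 > 2, so it alone needs 3 colors.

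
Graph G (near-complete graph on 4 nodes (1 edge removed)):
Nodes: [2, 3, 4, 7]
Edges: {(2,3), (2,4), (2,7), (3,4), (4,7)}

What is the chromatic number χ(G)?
χ(G) = 3

Clique number ω(G) = 3 (lower bound: χ ≥ ω).
The clique on [2, 3, 4] has size 3, forcing χ ≥ 3, and the coloring below uses 3 colors, so χ(G) = 3.
A valid 3-coloring: color 1: [2]; color 2: [4]; color 3: [3, 7].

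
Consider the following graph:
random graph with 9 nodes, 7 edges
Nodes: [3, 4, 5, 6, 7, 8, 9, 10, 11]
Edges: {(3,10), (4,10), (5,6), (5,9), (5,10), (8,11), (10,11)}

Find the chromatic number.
χ(G) = 2

Clique number ω(G) = 2 (lower bound: χ ≥ ω).
The graph is bipartite (no odd cycle), so 2 colors suffice: χ(G) = 2.
A valid 2-coloring: color 1: [6, 7, 8, 9, 10]; color 2: [3, 4, 5, 11].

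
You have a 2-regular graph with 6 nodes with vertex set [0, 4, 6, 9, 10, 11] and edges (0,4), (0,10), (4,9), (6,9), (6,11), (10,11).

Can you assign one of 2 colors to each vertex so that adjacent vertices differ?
Yes, G is 2-colorable

A valid 2-coloring: color 1: [4, 6, 10]; color 2: [0, 9, 11].
(χ(G) = 2 ≤ 2.)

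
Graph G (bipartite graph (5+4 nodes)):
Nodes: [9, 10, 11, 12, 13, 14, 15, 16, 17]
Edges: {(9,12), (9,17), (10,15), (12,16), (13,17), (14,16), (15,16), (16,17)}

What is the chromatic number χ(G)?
χ(G) = 2

Clique number ω(G) = 2 (lower bound: χ ≥ ω).
The graph is bipartite (no odd cycle), so 2 colors suffice: χ(G) = 2.
A valid 2-coloring: color 1: [9, 10, 11, 13, 16]; color 2: [12, 14, 15, 17].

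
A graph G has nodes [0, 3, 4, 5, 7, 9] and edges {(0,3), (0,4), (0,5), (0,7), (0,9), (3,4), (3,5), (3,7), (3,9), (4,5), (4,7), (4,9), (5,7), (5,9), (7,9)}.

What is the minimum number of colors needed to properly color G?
Clique number ω(G) = 6 (lower bound: χ ≥ ω).
The clique on [0, 3, 4, 5, 7, 9] has size 6, forcing χ ≥ 6, and the coloring below uses 6 colors, so χ(G) = 6.
A valid 6-coloring: color 1: [0]; color 2: [3]; color 3: [4]; color 4: [5]; color 5: [7]; color 6: [9].

χ(G) = 6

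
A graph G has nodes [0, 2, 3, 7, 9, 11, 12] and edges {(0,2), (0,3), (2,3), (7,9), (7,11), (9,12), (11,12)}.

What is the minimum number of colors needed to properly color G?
χ(G) = 3

Clique number ω(G) = 3 (lower bound: χ ≥ ω).
The clique on [0, 2, 3] has size 3, forcing χ ≥ 3, and the coloring below uses 3 colors, so χ(G) = 3.
A valid 3-coloring: color 1: [0, 7, 12]; color 2: [3, 9, 11]; color 3: [2].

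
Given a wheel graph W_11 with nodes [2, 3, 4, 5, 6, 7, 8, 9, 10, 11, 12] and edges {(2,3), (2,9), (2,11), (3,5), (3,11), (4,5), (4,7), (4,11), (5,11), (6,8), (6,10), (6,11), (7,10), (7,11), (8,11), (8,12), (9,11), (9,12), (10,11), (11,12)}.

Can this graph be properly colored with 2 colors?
No, G is not 2-colorable

The clique on vertices [2, 9, 11] has size 3 > 2, so it alone needs 3 colors.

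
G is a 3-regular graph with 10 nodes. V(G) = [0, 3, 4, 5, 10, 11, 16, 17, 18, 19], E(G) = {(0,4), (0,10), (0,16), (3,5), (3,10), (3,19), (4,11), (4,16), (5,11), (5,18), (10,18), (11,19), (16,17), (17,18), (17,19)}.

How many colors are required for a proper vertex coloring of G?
Clique number ω(G) = 3 (lower bound: χ ≥ ω).
The clique on [0, 4, 16] has size 3, forcing χ ≥ 3, and the coloring below uses 3 colors, so χ(G) = 3.
A valid 3-coloring: color 1: [5, 10, 16, 19]; color 2: [3, 4, 17]; color 3: [0, 11, 18].

χ(G) = 3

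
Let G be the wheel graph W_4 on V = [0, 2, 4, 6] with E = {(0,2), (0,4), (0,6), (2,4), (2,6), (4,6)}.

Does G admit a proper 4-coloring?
A valid 4-coloring: color 1: [4]; color 2: [6]; color 3: [2]; color 4: [0].
(χ(G) = 4 ≤ 4.)

Yes, G is 4-colorable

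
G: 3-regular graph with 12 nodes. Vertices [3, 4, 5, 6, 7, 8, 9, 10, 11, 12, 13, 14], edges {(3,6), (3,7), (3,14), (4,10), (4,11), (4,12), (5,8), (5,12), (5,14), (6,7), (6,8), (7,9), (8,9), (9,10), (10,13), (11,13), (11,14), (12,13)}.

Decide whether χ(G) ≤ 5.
Yes, G is 5-colorable

A valid 5-coloring: color 1: [7, 8, 10, 11, 12]; color 2: [3, 4, 5, 9, 13]; color 3: [6, 14].
(χ(G) = 3 ≤ 5.)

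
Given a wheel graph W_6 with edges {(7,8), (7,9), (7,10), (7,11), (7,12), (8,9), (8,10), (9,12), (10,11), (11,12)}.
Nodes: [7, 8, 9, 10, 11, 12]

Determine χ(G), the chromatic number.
Clique number ω(G) = 3 (lower bound: χ ≥ ω).
Odd cycle [11, 12, 9, 8, 10] needs 3 colors (χ ≥ 3).
Vertex 7 is adjacent to every vertex of [8, 9, 10, 11, 12], which already need 3 colors among themselves, so 7 needs a new color (χ ≥ 4).
The coloring below uses 4 colors, so χ(G) = 4.
A valid 4-coloring: color 1: [7]; color 2: [8, 11]; color 3: [10, 12]; color 4: [9].

χ(G) = 4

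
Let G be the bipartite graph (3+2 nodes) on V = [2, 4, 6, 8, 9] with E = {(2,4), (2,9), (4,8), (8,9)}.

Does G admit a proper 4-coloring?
Yes, G is 4-colorable

A valid 4-coloring: color 1: [2, 6, 8]; color 2: [4, 9].
(χ(G) = 2 ≤ 4.)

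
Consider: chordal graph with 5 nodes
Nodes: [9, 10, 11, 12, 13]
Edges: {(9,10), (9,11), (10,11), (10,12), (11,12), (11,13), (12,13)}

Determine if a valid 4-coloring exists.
Yes, G is 4-colorable

A valid 4-coloring: color 1: [11]; color 2: [9, 12]; color 3: [10, 13].
(χ(G) = 3 ≤ 4.)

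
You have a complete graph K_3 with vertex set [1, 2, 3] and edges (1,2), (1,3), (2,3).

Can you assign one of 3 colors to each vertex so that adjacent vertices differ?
Yes, G is 3-colorable

A valid 3-coloring: color 1: [3]; color 2: [1]; color 3: [2].
(χ(G) = 3 ≤ 3.)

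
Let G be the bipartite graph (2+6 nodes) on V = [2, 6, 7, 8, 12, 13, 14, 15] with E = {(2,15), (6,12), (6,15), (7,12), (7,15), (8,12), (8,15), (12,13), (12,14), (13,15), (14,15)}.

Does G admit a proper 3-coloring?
A valid 3-coloring: color 1: [12, 15]; color 2: [2, 6, 7, 8, 13, 14].
(χ(G) = 2 ≤ 3.)

Yes, G is 3-colorable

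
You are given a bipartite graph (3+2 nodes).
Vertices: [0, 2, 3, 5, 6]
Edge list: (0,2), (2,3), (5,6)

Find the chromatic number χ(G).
Clique number ω(G) = 2 (lower bound: χ ≥ ω).
The graph is bipartite (no odd cycle), so 2 colors suffice: χ(G) = 2.
A valid 2-coloring: color 1: [2, 6]; color 2: [0, 3, 5].

χ(G) = 2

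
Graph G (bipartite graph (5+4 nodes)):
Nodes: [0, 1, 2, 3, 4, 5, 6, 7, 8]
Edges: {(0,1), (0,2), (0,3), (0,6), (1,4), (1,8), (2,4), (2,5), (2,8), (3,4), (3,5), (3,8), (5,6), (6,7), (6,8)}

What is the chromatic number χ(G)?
Clique number ω(G) = 2 (lower bound: χ ≥ ω).
The graph is bipartite (no odd cycle), so 2 colors suffice: χ(G) = 2.
A valid 2-coloring: color 1: [0, 4, 5, 7, 8]; color 2: [1, 2, 3, 6].

χ(G) = 2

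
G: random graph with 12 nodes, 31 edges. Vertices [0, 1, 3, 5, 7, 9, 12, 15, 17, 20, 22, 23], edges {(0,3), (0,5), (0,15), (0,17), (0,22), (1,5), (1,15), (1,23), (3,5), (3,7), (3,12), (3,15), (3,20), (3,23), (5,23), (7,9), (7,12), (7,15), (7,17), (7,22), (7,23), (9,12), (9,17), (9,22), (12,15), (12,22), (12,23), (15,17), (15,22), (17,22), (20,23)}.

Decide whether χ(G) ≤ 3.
No, G is not 3-colorable

The clique on vertices [3, 7, 12, 23] has size 4 > 3, so it alone needs 4 colors.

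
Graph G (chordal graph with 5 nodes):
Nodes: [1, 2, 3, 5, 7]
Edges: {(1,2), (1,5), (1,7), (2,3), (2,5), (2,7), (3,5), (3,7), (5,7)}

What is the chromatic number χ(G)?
χ(G) = 4

Clique number ω(G) = 4 (lower bound: χ ≥ ω).
The clique on [1, 2, 5, 7] has size 4, forcing χ ≥ 4, and the coloring below uses 4 colors, so χ(G) = 4.
A valid 4-coloring: color 1: [5]; color 2: [2]; color 3: [7]; color 4: [1, 3].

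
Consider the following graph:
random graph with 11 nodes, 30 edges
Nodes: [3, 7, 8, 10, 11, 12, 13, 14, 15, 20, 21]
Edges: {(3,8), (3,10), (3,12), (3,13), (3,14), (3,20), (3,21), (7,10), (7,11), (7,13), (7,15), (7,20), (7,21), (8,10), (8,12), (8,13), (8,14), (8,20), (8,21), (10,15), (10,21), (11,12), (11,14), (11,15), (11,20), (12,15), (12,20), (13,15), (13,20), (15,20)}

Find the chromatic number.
Clique number ω(G) = 4 (lower bound: χ ≥ ω).
Suppose a proper 4-coloring c exists. The clique [3, 8, 10, 21] takes 4 distinct colors; by symmetry let c(3) = 1, c(8) = 2, c(10) = 3, c(21) = 4.
- Vertex 20: neighbors [3, 8] already have colors [1, 2]; try each remaining color.
- Case c(20) = 3:
  - Vertex 12: neighbors [3, 8, 20] already have colors [1, 2, 3] ⇒ c(12) = 4.
  - Vertex 13: neighbors [3, 8, 20] already have colors [1, 2, 3] ⇒ c(13) = 4.
  - Vertex 11: neighbors [20, 12] already have colors [3, 4]; try each remaining color.
  - Case c(11) = 1:
    - Vertex 7: neighbors [11, 10, 13] already have colors [1, 3, 4] ⇒ c(7) = 2.
    - Vertex 15: neighbors [11, 7, 10, 12] already have colors [1, 2, 3, 4] — all 4 colors blocked. Contradiction.
  - Case c(11) = 2:
    - Vertex 7: neighbors [11, 10, 13] already have colors [2, 3, 4] ⇒ c(7) = 1.
    - Vertex 15: neighbors [7, 11, 10, 12] already have colors [1, 2, 3, 4] — all 4 colors blocked. Contradiction.
- Case c(20) = 4:
  - Vertex 12: neighbors [3, 8, 20] already have colors [1, 2, 4] ⇒ c(12) = 3.
  - Vertex 13: neighbors [3, 8, 20] already have colors [1, 2, 4] ⇒ c(13) = 3.
  - Vertex 11: neighbors [12, 20] already have colors [3, 4]; try each remaining color.
  - Case c(11) = 1:
    - Vertex 7: neighbors [11, 10, 20] already have colors [1, 3, 4] ⇒ c(7) = 2.
    - Vertex 15: neighbors [11, 7, 10, 20] already have colors [1, 2, 3, 4] — all 4 colors blocked. Contradiction.
  - Case c(11) = 2:
    - Vertex 7: neighbors [11, 10, 20] already have colors [2, 3, 4] ⇒ c(7) = 1.
    - Vertex 15: neighbors [7, 11, 10, 20] already have colors [1, 2, 3, 4] — all 4 colors blocked. Contradiction.
Every case ends in a contradiction, so G has no proper 4-coloring (χ ≥ 5).
The coloring below uses 5 colors, so χ(G) = 5.
A valid 5-coloring: color 1: [10, 14, 20]; color 2: [7, 8]; color 3: [3, 11]; color 4: [12, 13, 21]; color 5: [15].

χ(G) = 5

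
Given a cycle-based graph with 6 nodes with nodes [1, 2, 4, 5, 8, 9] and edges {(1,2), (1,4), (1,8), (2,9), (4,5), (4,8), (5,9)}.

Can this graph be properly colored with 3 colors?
Yes, G is 3-colorable

A valid 3-coloring: color 1: [1, 9]; color 2: [2, 4]; color 3: [5, 8].
(χ(G) = 3 ≤ 3.)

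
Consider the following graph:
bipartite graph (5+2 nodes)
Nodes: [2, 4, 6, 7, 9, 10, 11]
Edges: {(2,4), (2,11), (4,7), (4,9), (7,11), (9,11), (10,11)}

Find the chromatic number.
χ(G) = 2

Clique number ω(G) = 2 (lower bound: χ ≥ ω).
The graph is bipartite (no odd cycle), so 2 colors suffice: χ(G) = 2.
A valid 2-coloring: color 1: [4, 6, 11]; color 2: [2, 7, 9, 10].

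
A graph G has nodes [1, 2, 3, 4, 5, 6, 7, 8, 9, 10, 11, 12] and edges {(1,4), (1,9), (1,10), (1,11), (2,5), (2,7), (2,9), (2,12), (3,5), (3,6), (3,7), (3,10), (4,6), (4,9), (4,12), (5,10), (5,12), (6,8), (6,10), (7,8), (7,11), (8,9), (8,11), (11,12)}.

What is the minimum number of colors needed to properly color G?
Clique number ω(G) = 3 (lower bound: χ ≥ ω).
The clique on [1, 4, 9] has size 3, forcing χ ≥ 3, and the coloring below uses 3 colors, so χ(G) = 3.
A valid 3-coloring: color 1: [2, 4, 10, 11]; color 2: [1, 3, 8, 12]; color 3: [5, 6, 7, 9].

χ(G) = 3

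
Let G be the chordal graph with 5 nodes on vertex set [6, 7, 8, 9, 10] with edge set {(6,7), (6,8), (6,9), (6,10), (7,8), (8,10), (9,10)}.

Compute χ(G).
χ(G) = 3

Clique number ω(G) = 3 (lower bound: χ ≥ ω).
The clique on [6, 8, 10] has size 3, forcing χ ≥ 3, and the coloring below uses 3 colors, so χ(G) = 3.
A valid 3-coloring: color 1: [6]; color 2: [8, 9]; color 3: [7, 10].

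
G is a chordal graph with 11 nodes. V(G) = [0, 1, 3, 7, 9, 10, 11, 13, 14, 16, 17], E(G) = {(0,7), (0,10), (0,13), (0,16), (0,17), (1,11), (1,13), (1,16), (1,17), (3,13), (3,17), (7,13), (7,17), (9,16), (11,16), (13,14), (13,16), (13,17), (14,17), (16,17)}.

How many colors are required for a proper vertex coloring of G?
Clique number ω(G) = 4 (lower bound: χ ≥ ω).
The clique on [0, 13, 16, 17] has size 4, forcing χ ≥ 4, and the coloring below uses 4 colors, so χ(G) = 4.
A valid 4-coloring: color 1: [9, 10, 11, 17]; color 2: [13]; color 3: [3, 7, 14, 16]; color 4: [0, 1].

χ(G) = 4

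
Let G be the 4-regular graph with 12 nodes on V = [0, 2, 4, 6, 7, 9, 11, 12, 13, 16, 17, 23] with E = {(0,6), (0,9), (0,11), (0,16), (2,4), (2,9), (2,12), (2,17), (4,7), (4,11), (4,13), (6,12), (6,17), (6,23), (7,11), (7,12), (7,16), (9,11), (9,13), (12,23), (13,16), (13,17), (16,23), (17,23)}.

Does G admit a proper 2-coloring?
No, G is not 2-colorable

The clique on vertices [0, 9, 11] has size 3 > 2, so it alone needs 3 colors.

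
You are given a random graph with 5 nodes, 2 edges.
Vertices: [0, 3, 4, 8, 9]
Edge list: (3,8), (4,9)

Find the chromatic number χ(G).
Clique number ω(G) = 2 (lower bound: χ ≥ ω).
The graph is bipartite (no odd cycle), so 2 colors suffice: χ(G) = 2.
A valid 2-coloring: color 1: [0, 4, 8]; color 2: [3, 9].

χ(G) = 2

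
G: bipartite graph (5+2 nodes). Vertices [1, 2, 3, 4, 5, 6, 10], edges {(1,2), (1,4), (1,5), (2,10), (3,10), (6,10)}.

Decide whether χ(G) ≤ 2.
Yes, G is 2-colorable

A valid 2-coloring: color 1: [1, 10]; color 2: [2, 3, 4, 5, 6].
(χ(G) = 2 ≤ 2.)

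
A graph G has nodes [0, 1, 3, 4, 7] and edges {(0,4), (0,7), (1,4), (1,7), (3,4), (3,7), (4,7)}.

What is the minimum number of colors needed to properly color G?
χ(G) = 3

Clique number ω(G) = 3 (lower bound: χ ≥ ω).
The clique on [0, 4, 7] has size 3, forcing χ ≥ 3, and the coloring below uses 3 colors, so χ(G) = 3.
A valid 3-coloring: color 1: [7]; color 2: [4]; color 3: [0, 1, 3].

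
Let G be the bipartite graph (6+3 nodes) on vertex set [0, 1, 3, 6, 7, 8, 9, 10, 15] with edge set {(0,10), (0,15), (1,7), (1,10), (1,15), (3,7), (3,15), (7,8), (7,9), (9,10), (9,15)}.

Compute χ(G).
χ(G) = 2

Clique number ω(G) = 2 (lower bound: χ ≥ ω).
The graph is bipartite (no odd cycle), so 2 colors suffice: χ(G) = 2.
A valid 2-coloring: color 1: [6, 7, 10, 15]; color 2: [0, 1, 3, 8, 9].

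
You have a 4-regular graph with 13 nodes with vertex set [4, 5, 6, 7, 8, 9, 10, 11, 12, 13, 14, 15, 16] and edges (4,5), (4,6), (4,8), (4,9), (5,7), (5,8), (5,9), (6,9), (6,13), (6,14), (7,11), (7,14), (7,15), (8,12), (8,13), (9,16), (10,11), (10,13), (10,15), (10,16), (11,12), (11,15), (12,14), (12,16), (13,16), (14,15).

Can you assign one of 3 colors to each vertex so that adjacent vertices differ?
Suppose a proper 3-coloring c exists. The clique [4, 5, 8] takes 3 distinct colors; by symmetry let c(4) = 1, c(5) = 2, c(8) = 3.
- Vertex 9: neighbors [4, 5] already have colors [1, 2] ⇒ c(9) = 3.
- Vertex 6: neighbors [4, 9] already have colors [1, 3] ⇒ c(6) = 2.
- Vertex 13: neighbors [6, 8] already have colors [2, 3] ⇒ c(13) = 1.
- Vertex 16: neighbors [13, 9] already have colors [1, 3] ⇒ c(16) = 2.
- Vertex 10: neighbors [13, 16] already have colors [1, 2] ⇒ c(10) = 3.
- Vertex 12: neighbors [16, 8] already have colors [2, 3] ⇒ c(12) = 1.
- Vertex 11: neighbors [12, 10] already have colors [1, 3] ⇒ c(11) = 2.
- Vertex 14: neighbors [12, 6] already have colors [1, 2] ⇒ c(14) = 3.
- Vertex 7: neighbors [5, 14] already have colors [2, 3] ⇒ c(7) = 1.
- Vertex 15: neighbors [7, 11, 10] already have colors [1, 2, 3] — all 3 colors blocked. Contradiction.
The forced assignments end in a contradiction, so G has no proper 3-coloring (χ ≥ 4).

No, G is not 3-colorable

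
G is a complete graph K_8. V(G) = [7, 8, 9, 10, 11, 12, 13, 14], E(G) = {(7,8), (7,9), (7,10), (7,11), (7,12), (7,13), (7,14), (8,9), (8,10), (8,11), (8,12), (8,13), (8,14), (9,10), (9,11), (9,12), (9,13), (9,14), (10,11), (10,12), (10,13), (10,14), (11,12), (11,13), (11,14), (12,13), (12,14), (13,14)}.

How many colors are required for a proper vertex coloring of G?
χ(G) = 8

Clique number ω(G) = 8 (lower bound: χ ≥ ω).
The clique on [7, 8, 9, 10, 11, 12, 13, 14] has size 8, forcing χ ≥ 8, and the coloring below uses 8 colors, so χ(G) = 8.
A valid 8-coloring: color 1: [13]; color 2: [14]; color 3: [7]; color 4: [8]; color 5: [9]; color 6: [11]; color 7: [10]; color 8: [12].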